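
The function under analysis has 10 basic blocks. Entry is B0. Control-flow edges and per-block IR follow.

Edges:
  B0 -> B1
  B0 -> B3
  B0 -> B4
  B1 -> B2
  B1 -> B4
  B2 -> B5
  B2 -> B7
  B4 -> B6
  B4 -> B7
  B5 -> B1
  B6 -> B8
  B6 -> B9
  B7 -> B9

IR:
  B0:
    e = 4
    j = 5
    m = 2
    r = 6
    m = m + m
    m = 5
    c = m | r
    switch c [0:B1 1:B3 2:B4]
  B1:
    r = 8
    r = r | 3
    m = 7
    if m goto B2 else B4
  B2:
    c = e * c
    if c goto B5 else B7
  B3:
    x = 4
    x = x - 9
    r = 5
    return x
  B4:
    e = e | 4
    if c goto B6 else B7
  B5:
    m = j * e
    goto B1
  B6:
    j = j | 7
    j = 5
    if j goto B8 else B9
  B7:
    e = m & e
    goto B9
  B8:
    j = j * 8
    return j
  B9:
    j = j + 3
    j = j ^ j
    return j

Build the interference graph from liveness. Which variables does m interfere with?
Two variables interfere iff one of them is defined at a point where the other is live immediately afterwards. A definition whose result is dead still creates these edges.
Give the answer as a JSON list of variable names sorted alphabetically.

Answer: ["c", "e", "j", "r"]

Derivation:
def/use:
  B0: def={c,e,j,m,r} ue=∅
  B1: def={m,r} ue=∅
  B2: def={c} ue={c,e}
  B3: def={r,x} ue=∅
  B4: def={e} ue={c,e}
  B5: def={m} ue={e,j}
  B6: def={j} ue={j}
  B7: def={e} ue={e,m}
  B8: def={j} ue={j}
  B9: def={j} ue={j}

Backward fixpoint:
  live B0: ∅→{c,e,j,m}
  live B1: {c,e,j}→{c,e,j,m}
  live B2: {c,e,j,m}→{c,e,j,m}
  live B3: ∅→∅
  live B4: {c,e,j,m}→{e,j,m}
  live B5: {c,e,j}→{c,e,j}
  live B6: {j}→{j}
  live B7: {e,j,m}→{j}
  live B8: {j}→∅
  live B9: {j}→∅

Conflict graph:
  c↔{e,j,m,r}
  e↔{c,j,m,r}
  j↔{c,e,m,r}
  m↔{c,e,j,r}
  r↔{c,e,j,m,x}
  x↔{r}

N(m) = ["c", "e", "j", "r"]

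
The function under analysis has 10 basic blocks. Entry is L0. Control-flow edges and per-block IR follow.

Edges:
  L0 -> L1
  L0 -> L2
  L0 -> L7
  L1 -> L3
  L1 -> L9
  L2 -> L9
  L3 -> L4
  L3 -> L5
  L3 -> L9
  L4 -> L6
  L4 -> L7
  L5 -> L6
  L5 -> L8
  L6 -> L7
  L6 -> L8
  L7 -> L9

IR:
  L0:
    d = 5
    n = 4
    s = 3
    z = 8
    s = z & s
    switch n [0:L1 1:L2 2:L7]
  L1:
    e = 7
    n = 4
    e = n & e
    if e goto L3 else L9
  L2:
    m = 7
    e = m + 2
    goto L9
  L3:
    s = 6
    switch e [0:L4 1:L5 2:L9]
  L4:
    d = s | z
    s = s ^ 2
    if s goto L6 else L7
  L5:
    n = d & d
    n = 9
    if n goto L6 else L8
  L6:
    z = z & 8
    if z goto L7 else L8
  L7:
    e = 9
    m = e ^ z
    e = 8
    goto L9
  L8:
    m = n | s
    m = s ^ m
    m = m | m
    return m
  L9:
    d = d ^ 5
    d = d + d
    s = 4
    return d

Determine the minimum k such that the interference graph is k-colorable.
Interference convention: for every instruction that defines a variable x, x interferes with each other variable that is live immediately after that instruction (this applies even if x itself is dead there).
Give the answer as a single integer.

Answer: 5

Working:
Block summaries:
  L0: def={d,n,s,z} ue=∅
  L1: def={e,n} ue=∅
  L2: def={e,m} ue=∅
  L3: def={s} ue={e}
  L4: def={d,s} ue={s,z}
  L5: def={n} ue={d}
  L6: def={z} ue={z}
  L7: def={e,m} ue={z}
  L8: def={m} ue={n,s}
  L9: def={d,s} ue={d}

Backward fixpoint:
  L0: in=∅ out={d,z}
  L1: in={d,z} out={d,e,n,z}
  L2: in={d} out={d}
  L3: in={d,e,n,z} out={d,n,s,z}
  L4: in={n,s,z} out={d,n,s,z}
  L5: in={d,s,z} out={d,n,s,z}
  L6: in={d,n,s,z} out={d,n,s,z}
  L7: in={d,z} out={d}
  L8: in={n,s} out=∅
  L9: in={d} out=∅

Conflict graph:
  d — {e,m,n,s,z}
  e — {d,n,s,z}
  m — {d,s}
  n — {d,e,s,z}
  s — {d,e,m,n,z}
  z — {d,e,n,s}

Registers:
  clique {d,e,n,s,z} ⇒ need ≥ 5
  assign d→c0 e→c2 m→c2 n→c3 s→c1 z→c4 — no edge inside a register ⇒ χ ≤ 5
  χ = 5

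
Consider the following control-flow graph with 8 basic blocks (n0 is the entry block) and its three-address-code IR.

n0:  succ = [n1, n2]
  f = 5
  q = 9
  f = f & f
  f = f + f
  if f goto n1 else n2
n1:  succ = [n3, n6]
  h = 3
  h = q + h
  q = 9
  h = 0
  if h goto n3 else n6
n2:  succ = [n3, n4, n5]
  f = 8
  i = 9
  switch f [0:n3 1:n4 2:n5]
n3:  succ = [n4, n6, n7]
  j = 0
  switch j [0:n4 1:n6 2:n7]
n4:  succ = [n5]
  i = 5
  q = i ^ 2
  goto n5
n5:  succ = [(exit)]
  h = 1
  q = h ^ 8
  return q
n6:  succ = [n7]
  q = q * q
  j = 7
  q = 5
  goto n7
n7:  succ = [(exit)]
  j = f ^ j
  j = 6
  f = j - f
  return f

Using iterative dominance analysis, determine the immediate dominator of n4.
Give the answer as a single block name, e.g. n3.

Answer: n0

Working:
idom tree: n1←n0 n2←n0 n3←n0 n4←n0 n5←n0 n6←n0 n7←n0
Dom∩ at merges:
  n3: preds {n1,n2}: {n0,n1} ∩ {n0,n2} = {n0}; idom=n0
  n4: preds {n2,n3}: {n0,n2} ∩ {n0,n3} = {n0}; idom=n0
  n5: preds {n2,n4}: {n0,n2} ∩ {n0,n4} = {n0}; idom=n0
  n6: preds {n1,n3}: {n0,n1} ∩ {n0,n3} = {n0}; idom=n0
  n7: preds {n3,n6}: {n0,n3} ∩ {n0,n6} = {n0}; idom=n0

idom(n4) = n0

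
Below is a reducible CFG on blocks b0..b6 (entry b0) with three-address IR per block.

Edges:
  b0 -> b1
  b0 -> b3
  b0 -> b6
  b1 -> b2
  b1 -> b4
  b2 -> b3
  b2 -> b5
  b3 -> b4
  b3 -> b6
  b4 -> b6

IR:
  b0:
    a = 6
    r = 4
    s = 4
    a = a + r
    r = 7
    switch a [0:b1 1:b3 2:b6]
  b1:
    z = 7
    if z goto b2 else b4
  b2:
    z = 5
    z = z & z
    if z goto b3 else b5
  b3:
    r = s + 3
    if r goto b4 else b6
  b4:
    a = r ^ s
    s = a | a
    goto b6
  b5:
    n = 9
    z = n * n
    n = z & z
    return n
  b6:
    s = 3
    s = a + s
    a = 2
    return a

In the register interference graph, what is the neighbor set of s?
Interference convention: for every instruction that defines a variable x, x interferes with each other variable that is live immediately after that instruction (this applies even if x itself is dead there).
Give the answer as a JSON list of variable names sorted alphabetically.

Answer: ["a", "r", "z"]

Derivation:
Block summaries:
  b0: {a,r,s} / ∅
  b1: {z} / ∅
  b2: {z} / ∅
  b3: {r} / {s}
  b4: {a,s} / {r,s}
  b5: {n,z} / ∅
  b6: {a,s} / {a}

Live sets:
  live b0: ∅→{a,r,s}
  live b1: {a,r,s}→{a,r,s}
  live b2: {a,s}→{a,s}
  live b3: {a,s}→{a,r,s}
  live b4: {r,s}→{a}
  live b5: ∅→∅
  live b6: {a}→∅

Interference:
  a — {r,s,z}
  n — ∅
  r — {a,s,z}
  s — {a,r,z}
  z — {a,r,s}

N(s) = ["a", "r", "z"]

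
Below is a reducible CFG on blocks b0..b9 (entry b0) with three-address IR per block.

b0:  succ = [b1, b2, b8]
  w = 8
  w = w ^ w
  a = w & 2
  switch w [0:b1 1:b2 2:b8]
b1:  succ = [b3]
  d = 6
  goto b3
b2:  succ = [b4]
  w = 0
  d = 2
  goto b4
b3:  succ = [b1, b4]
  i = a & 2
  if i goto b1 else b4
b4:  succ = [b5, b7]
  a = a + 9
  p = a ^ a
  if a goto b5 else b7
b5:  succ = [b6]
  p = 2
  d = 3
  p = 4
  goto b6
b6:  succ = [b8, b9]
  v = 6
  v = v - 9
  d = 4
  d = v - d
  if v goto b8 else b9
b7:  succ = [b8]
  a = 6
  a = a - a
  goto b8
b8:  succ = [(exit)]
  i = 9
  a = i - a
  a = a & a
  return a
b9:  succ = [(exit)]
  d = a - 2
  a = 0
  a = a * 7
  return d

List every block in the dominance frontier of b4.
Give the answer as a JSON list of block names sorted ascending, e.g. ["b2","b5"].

idom tree: b1←b0 b2←b0 b3←b1 b4←b0 b5←b4 b6←b5 b7←b4 b8←b0 b9←b6
Dom∩ at merges:
  b1: preds {b0,b3}: {b0} ∩ {b0,b1,b3} = {b0}; idom=b0
  b4: preds {b2,b3}: {b0,b2} ∩ {b0,b1,b3} = {b0}; idom=b0
  b8: preds {b0,b6,b7}: {b0} ∩ {b0,b4,b5,b6} ∩ {b0,b4,b7} = {b0}; idom=b0

DF derivation:
  b1←b0: walk · to b0
  b1←b3: walk b3→b1 to b0
  b4←b2: walk b2 to b0
  b4←b3: walk b3→b1 to b0
  b8←b0: walk · to b0
  b8←b6: walk b6→b5→b4 to b0
  b8←b7: walk b7→b4 to b0
  DF(b0)=∅
  DF(b1)={b1,b4}
  DF(b2)={b4}
  DF(b3)={b1,b4}
  DF(b4)={b8}
  DF(b5)={b8}
  DF(b6)={b8}
  DF(b7)={b8}
  DF(b8)=∅
  DF(b9)=∅

DF(b4) = ["b8"]

Answer: ["b8"]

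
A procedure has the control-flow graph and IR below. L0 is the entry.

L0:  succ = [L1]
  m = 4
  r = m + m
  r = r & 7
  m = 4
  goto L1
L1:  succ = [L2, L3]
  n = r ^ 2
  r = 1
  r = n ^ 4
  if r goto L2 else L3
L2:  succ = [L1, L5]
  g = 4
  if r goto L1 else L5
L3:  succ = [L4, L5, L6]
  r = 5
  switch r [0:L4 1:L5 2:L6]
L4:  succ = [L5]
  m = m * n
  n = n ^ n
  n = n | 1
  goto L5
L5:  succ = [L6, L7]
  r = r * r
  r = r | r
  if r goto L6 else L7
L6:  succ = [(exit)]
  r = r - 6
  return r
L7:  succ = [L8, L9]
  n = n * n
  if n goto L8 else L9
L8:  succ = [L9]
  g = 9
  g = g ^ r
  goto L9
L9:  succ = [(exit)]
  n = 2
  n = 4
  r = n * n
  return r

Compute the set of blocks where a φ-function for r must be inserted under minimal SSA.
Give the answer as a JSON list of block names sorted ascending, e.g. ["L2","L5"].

idom tree: L1←L0 L2←L1 L3←L1 L4←L3 L5←L1 L6←L1 L7←L5 L8←L7 L9←L7
Join-block Dom:
  L1: preds {L0,L2}: {L0} ∩ {L0,L1,L2} = {L0}; idom=L0
  L5: preds {L2,L3,L4}: {L0,L1,L2} ∩ {L0,L1,L3} ∩ {L0,L1,L3,L4} = {L0,L1}; idom=L1
  L6: preds {L3,L5}: {L0,L1,L3} ∩ {L0,L1,L5} = {L0,L1}; idom=L1
  L9: preds {L7,L8}: {L0,L1,L5,L7} ∩ {L0,L1,L5,L7,L8} = {L0,L1,L5,L7}; idom=L7

DF derivation:
  L1←L0: walk · to L0
  L1←L2: walk L2→L1 to L0
  L5←L2: walk L2 to L1
  L5←L3: walk L3 to L1
  L5←L4: walk L4→L3 to L1
  L6←L3: walk L3 to L1
  L6←L5: walk L5 to L1
  L9←L7: walk · to L7
  L9←L8: walk L8 to L7
  DF(L0)=∅
  DF(L1)={L1}
  DF(L2)={L1,L5}
  DF(L3)={L5,L6}
  DF(L4)={L5}
  DF(L5)={L6}
  DF(L6)=∅
  DF(L7)=∅
  DF(L8)={L9}
  DF(L9)=∅

φ for r: defs {L0,L1,L3,L5,L6,L9}
  DF⁺ = {L1,L5,L6}

Answer: ["L1", "L5", "L6"]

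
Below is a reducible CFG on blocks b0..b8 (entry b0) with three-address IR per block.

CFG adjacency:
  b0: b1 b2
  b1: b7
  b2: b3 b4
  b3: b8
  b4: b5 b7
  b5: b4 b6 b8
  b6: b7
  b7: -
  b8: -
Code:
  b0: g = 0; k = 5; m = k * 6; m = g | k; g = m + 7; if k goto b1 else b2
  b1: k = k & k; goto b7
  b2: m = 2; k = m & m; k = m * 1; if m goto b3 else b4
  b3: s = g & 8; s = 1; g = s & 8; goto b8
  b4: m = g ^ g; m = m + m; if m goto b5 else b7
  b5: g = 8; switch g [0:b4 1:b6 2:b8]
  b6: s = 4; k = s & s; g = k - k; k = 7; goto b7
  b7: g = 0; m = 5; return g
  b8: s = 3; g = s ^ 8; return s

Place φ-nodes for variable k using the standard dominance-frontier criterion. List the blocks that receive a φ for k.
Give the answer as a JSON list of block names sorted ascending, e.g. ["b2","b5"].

Answer: ["b7"]

Derivation:
idom tree: b1←b0 b2←b0 b3←b2 b4←b2 b5←b4 b6←b5 b7←b0 b8←b2
Join-block Dom:
  b4: preds {b2,b5}: {b0,b2} ∩ {b0,b2,b4,b5} = {b0,b2}; idom=b2
  b7: preds {b1,b4,b6}: {b0,b1} ∩ {b0,b2,b4} ∩ {b0,b2,b4,b5,b6} = {b0}; idom=b0
  b8: preds {b3,b5}: {b0,b2,b3} ∩ {b0,b2,b4,b5} = {b0,b2}; idom=b2

DF walk-up:
  join b4 pred b2: · stop@b2
  join b4 pred b5: b5→b4 stop@b2
  join b7 pred b1: b1 stop@b0
  join b7 pred b4: b4→b2 stop@b0
  join b7 pred b6: b6→b5→b4→b2 stop@b0
  join b8 pred b3: b3 stop@b2
  join b8 pred b5: b5→b4 stop@b2
  b0: DF=∅
  b1: DF={b7}
  b2: DF={b7}
  b3: DF={b8}
  b4: DF={b4,b7,b8}
  b5: DF={b4,b7,b8}
  b6: DF={b7}
  b7: DF=∅
  b8: DF=∅

φ for k: defs {b0,b1,b2,b6}
  DF⁺ = {b7}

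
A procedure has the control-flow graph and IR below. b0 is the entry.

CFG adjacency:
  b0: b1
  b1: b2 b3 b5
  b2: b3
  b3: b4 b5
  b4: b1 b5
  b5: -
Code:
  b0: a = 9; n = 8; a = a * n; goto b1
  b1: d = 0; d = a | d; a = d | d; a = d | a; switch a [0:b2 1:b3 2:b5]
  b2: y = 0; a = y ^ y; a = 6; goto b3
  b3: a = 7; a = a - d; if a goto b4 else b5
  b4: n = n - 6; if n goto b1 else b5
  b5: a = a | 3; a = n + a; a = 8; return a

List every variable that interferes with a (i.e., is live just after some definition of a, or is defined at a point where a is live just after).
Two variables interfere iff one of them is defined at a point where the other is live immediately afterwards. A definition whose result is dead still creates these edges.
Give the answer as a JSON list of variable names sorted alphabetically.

Answer: ["d", "n"]

Analysis:
Per-block:
  b0: def={a,n} ue=∅
  b1: def={a,d} ue={a}
  b2: def={a,y} ue=∅
  b3: def={a} ue={d}
  b4: def={n} ue={n}
  b5: def={a} ue={a,n}

Backward fixpoint:
  b0 li=∅ lo={a,n}
  b1 li={a,n} lo={a,d,n}
  b2 li={d,n} lo={d,n}
  b3 li={d,n} lo={a,n}
  b4 li={a,n} lo={a,n}
  b5 li={a,n} lo=∅

Interference:
  a: {d,n}
  d: {a,n,y}
  n: {a,d,y}
  y: {d,n}

N(a) = ["d", "n"]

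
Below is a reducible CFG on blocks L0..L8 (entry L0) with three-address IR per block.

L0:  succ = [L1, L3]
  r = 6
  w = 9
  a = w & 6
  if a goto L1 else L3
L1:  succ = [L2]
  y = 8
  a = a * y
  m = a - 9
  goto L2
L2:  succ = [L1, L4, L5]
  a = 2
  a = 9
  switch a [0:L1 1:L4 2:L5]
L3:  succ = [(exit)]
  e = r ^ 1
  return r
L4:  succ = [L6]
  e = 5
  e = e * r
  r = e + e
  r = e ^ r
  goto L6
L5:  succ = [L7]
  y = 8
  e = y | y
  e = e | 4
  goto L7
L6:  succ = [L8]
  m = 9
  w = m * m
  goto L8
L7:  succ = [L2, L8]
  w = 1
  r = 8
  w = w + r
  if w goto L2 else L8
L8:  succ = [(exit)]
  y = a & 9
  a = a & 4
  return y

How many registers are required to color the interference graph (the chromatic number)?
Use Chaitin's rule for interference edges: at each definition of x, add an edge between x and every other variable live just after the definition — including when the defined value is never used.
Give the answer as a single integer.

Per-block:
  L0 def {a,r,w} use ∅
  L1 def {a,m,y} use {a}
  L2 def {a} use ∅
  L3 def {e} use {r}
  L4 def {e,r} use {r}
  L5 def {e,y} use ∅
  L6 def {m,w} use ∅
  L7 def {r,w} use ∅
  L8 def {a,y} use {a}

Backward fixpoint:
  L0: in=∅ out={a,r}
  L1: in={a,r} out={r}
  L2: in={r} out={a,r}
  L3: in={r} out=∅
  L4: in={a,r} out={a}
  L5: in={a} out={a}
  L6: in={a} out={a}
  L7: in={a} out={a,r}
  L8: in={a} out=∅

Interference:
  a↔{e,m,r,w,y}
  e↔{a,r}
  m↔{a,r}
  r↔{a,e,m,w,y}
  w↔{a,r}
  y↔{a,r}

Registers:
  lower bound: {a,e,r} mutually conflict ⇒ χ ≥ 3
  3-colouring: r0={a}  r1={r}  r2={e,m,w,y}
  χ = 3

Answer: 3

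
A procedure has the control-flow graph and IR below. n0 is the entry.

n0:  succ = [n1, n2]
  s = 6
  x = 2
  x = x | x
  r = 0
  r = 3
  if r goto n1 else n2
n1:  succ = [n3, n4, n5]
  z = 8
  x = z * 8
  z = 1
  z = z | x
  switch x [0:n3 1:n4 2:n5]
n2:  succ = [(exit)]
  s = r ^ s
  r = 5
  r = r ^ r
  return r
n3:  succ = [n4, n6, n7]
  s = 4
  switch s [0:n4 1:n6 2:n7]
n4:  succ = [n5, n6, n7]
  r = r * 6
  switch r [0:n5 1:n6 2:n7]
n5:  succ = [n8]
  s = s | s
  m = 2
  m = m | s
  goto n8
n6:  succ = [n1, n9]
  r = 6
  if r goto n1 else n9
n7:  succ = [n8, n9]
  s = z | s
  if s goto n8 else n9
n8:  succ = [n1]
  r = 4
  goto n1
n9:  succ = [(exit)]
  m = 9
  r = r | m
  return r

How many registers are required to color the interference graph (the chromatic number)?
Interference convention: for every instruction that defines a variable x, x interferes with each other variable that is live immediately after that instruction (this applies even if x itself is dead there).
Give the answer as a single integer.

Block summaries:
  n0 def {r,s,x} use ∅
  n1 def {x,z} use ∅
  n2 def {r,s} use {r,s}
  n3 def {s} use ∅
  n4 def {r} use {r}
  n5 def {m,s} use {s}
  n6 def {r} use ∅
  n7 def {s} use {s,z}
  n8 def {r} use ∅
  n9 def {m,r} use {r}

Liveness:
  n0: in=∅ out={r,s}
  n1: in={r,s} out={r,s,z}
  n2: in={r,s} out=∅
  n3: in={r,z} out={r,s,z}
  n4: in={r,s,z} out={r,s,z}
  n5: in={s} out={s}
  n6: in={s} out={r,s}
  n7: in={r,s,z} out={r,s}
  n8: in={s} out={r,s}
  n9: in={r} out=∅

Interference:
  m↔{r,s}
  r↔{m,s,x,z}
  s↔{m,r,x,z}
  x↔{r,s,z}
  z↔{r,s,x}

Colouring:
  lower bound: {r,s,x,z} mutually conflict ⇒ χ ≥ 4
  assign m→R2 r→R0 s→R1 x→R2 z→R3 — no edge inside a register ⇒ χ ≤ 4
  χ = 4

Answer: 4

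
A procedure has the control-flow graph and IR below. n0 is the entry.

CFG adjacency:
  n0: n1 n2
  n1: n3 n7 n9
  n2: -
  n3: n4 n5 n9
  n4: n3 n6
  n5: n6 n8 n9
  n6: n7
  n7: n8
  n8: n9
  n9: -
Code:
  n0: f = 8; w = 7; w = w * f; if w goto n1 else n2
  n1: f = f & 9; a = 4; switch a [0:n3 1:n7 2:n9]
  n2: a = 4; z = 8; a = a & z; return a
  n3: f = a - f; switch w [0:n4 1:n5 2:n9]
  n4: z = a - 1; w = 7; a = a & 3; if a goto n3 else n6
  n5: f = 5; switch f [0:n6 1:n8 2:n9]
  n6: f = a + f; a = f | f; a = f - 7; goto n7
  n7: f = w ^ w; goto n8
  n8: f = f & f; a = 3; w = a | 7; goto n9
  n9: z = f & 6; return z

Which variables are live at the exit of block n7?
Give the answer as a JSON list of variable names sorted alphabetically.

Answer: ["f"]

Working:
Per-block:
  n0: {f,w} / ∅
  n1: {a,f} / {f}
  n2: {a,z} / ∅
  n3: {f} / {a,f,w}
  n4: {a,w,z} / {a}
  n5: {f} / ∅
  n6: {a,f} / {a,f}
  n7: {f} / {w}
  n8: {a,f,w} / {f}
  n9: {z} / {f}

Backward fixpoint:
  live n0: ∅→{f,w}
  live n1: {f,w}→{a,f,w}
  live n2: ∅→∅
  live n3: {a,f,w}→{a,f,w}
  live n4: {a,f}→{a,f,w}
  live n5: {a,w}→{a,f,w}
  live n6: {a,f,w}→{w}
  live n7: {w}→{f}
  live n8: {f}→{f}
  live n9: {f}→∅

live-out(n7) = ["f"]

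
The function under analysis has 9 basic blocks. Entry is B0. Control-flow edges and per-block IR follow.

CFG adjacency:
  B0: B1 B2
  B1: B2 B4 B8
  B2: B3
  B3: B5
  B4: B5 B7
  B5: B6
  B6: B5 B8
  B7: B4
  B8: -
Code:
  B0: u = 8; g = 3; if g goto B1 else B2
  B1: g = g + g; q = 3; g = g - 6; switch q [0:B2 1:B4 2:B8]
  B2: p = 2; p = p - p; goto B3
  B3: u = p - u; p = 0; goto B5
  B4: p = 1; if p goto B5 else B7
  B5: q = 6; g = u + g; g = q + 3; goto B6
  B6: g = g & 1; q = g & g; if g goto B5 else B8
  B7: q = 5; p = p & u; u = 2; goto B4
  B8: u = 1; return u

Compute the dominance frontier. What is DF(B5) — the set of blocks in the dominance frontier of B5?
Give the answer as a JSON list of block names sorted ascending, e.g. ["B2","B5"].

idom tree: B1←B0 B2←B0 B3←B2 B4←B1 B5←B0 B6←B5 B7←B4 B8←B0
Join-block Dom:
  B2: preds {B0,B1}: {B0} ∩ {B0,B1} = {B0}; idom=B0
  B4: preds {B1,B7}: {B0,B1} ∩ {B0,B1,B4,B7} = {B0,B1}; idom=B1
  B5: preds {B3,B4,B6}: {B0,B2,B3} ∩ {B0,B1,B4} ∩ {B0,B5,B6} = {B0}; idom=B0
  B8: preds {B1,B6}: {B0,B1} ∩ {B0,B5,B6} = {B0}; idom=B0

Frontier:
  join B2 pred B0: · stop@B0
  join B2 pred B1: B1 stop@B0
  join B4 pred B1: · stop@B1
  join B4 pred B7: B7→B4 stop@B1
  join B5 pred B3: B3→B2 stop@B0
  join B5 pred B4: B4→B1 stop@B0
  join B5 pred B6: B6→B5 stop@B0
  join B8 pred B1: B1 stop@B0
  join B8 pred B6: B6→B5 stop@B0
  B0 → ∅
  B1 → {B2,B5,B8}
  B2 → {B5}
  B3 → {B5}
  B4 → {B4,B5}
  B5 → {B5,B8}
  B6 → {B5,B8}
  B7 → {B4}
  B8 → ∅

DF(B5) = ["B5", "B8"]

Answer: ["B5", "B8"]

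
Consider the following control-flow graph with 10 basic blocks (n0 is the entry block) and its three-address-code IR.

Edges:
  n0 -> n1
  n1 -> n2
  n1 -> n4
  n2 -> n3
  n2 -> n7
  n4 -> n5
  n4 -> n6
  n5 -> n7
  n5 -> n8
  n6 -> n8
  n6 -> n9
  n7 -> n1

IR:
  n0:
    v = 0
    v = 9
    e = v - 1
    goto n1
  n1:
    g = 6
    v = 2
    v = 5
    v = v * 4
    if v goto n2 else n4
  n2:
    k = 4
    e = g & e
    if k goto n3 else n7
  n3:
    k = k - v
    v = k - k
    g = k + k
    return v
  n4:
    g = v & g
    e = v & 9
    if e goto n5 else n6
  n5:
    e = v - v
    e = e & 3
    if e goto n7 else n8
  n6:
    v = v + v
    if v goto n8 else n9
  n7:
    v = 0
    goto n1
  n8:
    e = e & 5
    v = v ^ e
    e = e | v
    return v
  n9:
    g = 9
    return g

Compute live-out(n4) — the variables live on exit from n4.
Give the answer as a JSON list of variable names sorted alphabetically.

Answer: ["e", "v"]

Working:
def/use:
  n0 def {e,v} use ∅
  n1 def {g,v} use ∅
  n2 def {e,k} use {e,g}
  n3 def {g,k,v} use {k,v}
  n4 def {e,g} use {g,v}
  n5 def {e} use {v}
  n6 def {v} use {v}
  n7 def {v} use ∅
  n8 def {e,v} use {e,v}
  n9 def {g} use ∅

Liveness:
  n0 li=∅ lo={e}
  n1 li={e} lo={e,g,v}
  n2 li={e,g,v} lo={e,k,v}
  n3 li={k,v} lo=∅
  n4 li={g,v} lo={e,v}
  n5 li={v} lo={e,v}
  n6 li={e,v} lo={e,v}
  n7 li={e} lo={e}
  n8 li={e,v} lo=∅
  n9 li=∅ lo=∅

live-out(n4) = ["e", "v"]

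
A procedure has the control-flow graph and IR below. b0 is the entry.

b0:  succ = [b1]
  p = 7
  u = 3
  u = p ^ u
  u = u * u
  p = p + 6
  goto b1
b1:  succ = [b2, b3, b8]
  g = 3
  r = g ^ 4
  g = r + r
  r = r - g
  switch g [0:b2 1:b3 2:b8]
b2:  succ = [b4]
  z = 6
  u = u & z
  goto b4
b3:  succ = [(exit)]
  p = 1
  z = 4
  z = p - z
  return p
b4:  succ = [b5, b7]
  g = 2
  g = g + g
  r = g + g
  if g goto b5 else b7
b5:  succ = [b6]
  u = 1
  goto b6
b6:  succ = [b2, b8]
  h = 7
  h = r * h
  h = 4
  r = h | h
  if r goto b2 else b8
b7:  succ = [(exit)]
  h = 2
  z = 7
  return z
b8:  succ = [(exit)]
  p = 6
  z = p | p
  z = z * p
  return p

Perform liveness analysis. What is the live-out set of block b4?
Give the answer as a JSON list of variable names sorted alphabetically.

Per-block:
  b0: {p,u} / ∅
  b1: {g,r} / ∅
  b2: {u,z} / {u}
  b3: {p,z} / ∅
  b4: {g,r} / ∅
  b5: {u} / ∅
  b6: {h,r} / {r}
  b7: {h,z} / ∅
  b8: {p,z} / ∅

Live sets:
  b0: in=∅ out={u}
  b1: in={u} out={u}
  b2: in={u} out=∅
  b3: in=∅ out=∅
  b4: in=∅ out={r}
  b5: in={r} out={r,u}
  b6: in={r,u} out={u}
  b7: in=∅ out=∅
  b8: in=∅ out=∅

live-out(b4) = ["r"]

Answer: ["r"]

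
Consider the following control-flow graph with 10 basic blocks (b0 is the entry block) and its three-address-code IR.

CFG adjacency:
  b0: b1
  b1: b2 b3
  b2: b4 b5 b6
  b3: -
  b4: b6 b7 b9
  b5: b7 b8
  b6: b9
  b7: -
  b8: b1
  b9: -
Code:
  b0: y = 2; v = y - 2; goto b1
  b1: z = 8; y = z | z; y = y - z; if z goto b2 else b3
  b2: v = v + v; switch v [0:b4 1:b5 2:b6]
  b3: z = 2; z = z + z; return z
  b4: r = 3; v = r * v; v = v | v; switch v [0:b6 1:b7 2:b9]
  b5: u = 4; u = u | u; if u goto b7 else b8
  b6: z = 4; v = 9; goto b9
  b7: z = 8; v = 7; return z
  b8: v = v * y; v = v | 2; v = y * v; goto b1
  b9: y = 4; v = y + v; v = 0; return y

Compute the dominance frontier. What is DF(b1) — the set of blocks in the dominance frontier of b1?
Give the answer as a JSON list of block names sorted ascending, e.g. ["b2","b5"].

idom tree: b1←b0 b2←b1 b3←b1 b4←b2 b5←b2 b6←b2 b7←b2 b8←b5 b9←b2
Join-block Dom:
  b1: preds {b0,b8}: {b0} ∩ {b0,b1,b2,b5,b8} = {b0}; idom=b0
  b6: preds {b2,b4}: {b0,b1,b2} ∩ {b0,b1,b2,b4} = {b0,b1,b2}; idom=b2
  b7: preds {b4,b5}: {b0,b1,b2,b4} ∩ {b0,b1,b2,b5} = {b0,b1,b2}; idom=b2
  b9: preds {b4,b6}: {b0,b1,b2,b4} ∩ {b0,b1,b2,b6} = {b0,b1,b2}; idom=b2

DF walk-up:
  join b1 pred b0: · stop@b0
  join b1 pred b8: b8→b5→b2→b1 stop@b0
  join b6 pred b2: · stop@b2
  join b6 pred b4: b4 stop@b2
  join b7 pred b4: b4 stop@b2
  join b7 pred b5: b5 stop@b2
  join b9 pred b4: b4 stop@b2
  join b9 pred b6: b6 stop@b2
  DF(b0)=∅
  DF(b1)={b1}
  DF(b2)={b1}
  DF(b3)=∅
  DF(b4)={b6,b7,b9}
  DF(b5)={b1,b7}
  DF(b6)={b9}
  DF(b7)=∅
  DF(b8)={b1}
  DF(b9)=∅

DF(b1) = ["b1"]

Answer: ["b1"]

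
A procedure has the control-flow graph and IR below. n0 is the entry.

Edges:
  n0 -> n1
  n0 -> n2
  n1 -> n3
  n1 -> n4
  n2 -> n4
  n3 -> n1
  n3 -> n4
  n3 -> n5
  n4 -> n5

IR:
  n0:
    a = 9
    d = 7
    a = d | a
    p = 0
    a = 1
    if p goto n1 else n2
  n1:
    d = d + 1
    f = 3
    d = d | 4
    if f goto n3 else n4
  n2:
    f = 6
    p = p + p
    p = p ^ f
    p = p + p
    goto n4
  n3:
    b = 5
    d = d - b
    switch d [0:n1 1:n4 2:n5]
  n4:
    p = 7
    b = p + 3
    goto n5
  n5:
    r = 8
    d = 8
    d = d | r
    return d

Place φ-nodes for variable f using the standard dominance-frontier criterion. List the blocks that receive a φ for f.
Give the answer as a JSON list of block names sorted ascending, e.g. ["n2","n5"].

idom tree: n1←n0 n2←n0 n3←n1 n4←n0 n5←n0
Dom∩ at merges:
  n1: preds {n0,n3}: {n0} ∩ {n0,n1,n3} = {n0}; idom=n0
  n4: preds {n1,n2,n3}: {n0,n1} ∩ {n0,n2} ∩ {n0,n1,n3} = {n0}; idom=n0
  n5: preds {n3,n4}: {n0,n1,n3} ∩ {n0,n4} = {n0}; idom=n0

Frontier:
  join n1 pred n0: · stop@n0
  join n1 pred n3: n3→n1 stop@n0
  join n4 pred n1: n1 stop@n0
  join n4 pred n2: n2 stop@n0
  join n4 pred n3: n3→n1 stop@n0
  join n5 pred n3: n3→n1 stop@n0
  join n5 pred n4: n4 stop@n0
  n0: DF=∅
  n1: DF={n1,n4,n5}
  n2: DF={n4}
  n3: DF={n1,n4,n5}
  n4: DF={n5}
  n5: DF=∅

φ for f: defs {n1,n2}
  DF⁺ = {n1,n4,n5}

Answer: ["n1", "n4", "n5"]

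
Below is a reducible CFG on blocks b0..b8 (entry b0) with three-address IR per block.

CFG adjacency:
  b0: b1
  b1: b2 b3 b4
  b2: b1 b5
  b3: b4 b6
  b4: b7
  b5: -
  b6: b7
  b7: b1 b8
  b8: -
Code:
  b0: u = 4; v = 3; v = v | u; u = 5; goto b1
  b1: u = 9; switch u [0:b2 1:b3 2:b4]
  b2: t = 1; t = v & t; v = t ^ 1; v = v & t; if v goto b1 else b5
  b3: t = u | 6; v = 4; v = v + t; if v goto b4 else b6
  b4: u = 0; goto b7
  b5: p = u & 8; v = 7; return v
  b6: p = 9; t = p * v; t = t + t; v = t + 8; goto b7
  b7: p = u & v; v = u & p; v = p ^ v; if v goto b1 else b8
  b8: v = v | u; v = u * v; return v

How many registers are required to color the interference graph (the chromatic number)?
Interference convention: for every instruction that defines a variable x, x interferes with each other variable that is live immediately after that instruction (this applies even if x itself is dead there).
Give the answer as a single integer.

Answer: 3

Derivation:
def/use:
  b0: def={u,v} ue=∅
  b1: def={u} ue=∅
  b2: def={t,v} ue={v}
  b3: def={t,v} ue={u}
  b4: def={u} ue=∅
  b5: def={p,v} ue={u}
  b6: def={p,t,v} ue={v}
  b7: def={p,v} ue={u,v}
  b8: def={v} ue={u,v}

Live sets:
  live b0: ∅→{v}
  live b1: {v}→{u,v}
  live b2: {u,v}→{u,v}
  live b3: {u}→{u,v}
  live b4: {v}→{u,v}
  live b5: {u}→∅
  live b6: {u,v}→{u,v}
  live b7: {u,v}→{u,v}
  live b8: {u,v}→∅

Interfere edges:
  p: {u,v}
  t: {u,v}
  u: {p,t,v}
  v: {p,t,u}

Chromatic number:
  {p,u,v} pairwise interfere (3-clique) ⇒ χ ≥ 3
  3-colouring: R0={u}  R1={v}  R2={p,t}
  χ = 3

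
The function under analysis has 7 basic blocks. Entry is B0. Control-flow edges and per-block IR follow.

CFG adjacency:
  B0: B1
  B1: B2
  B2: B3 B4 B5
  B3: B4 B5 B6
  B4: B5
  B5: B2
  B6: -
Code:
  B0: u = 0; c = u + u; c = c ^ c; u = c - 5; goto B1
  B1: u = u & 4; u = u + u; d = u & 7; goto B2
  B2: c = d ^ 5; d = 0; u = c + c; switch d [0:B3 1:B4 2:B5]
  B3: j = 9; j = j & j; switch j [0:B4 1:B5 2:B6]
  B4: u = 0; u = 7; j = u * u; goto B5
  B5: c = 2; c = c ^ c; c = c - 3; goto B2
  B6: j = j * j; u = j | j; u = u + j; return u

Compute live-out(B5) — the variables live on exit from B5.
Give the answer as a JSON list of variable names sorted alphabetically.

Per-block:
  B0 def {c,u} use ∅
  B1 def {d,u} use {u}
  B2 def {c,d,u} use {d}
  B3 def {j} use ∅
  B4 def {j,u} use ∅
  B5 def {c} use ∅
  B6 def {j,u} use {j}

Liveness:
  B0: in=∅ out={u}
  B1: in={u} out={d}
  B2: in={d} out={d}
  B3: in={d} out={d,j}
  B4: in={d} out={d}
  B5: in={d} out={d}
  B6: in={j} out=∅

live-out(B5) = ["d"]

Answer: ["d"]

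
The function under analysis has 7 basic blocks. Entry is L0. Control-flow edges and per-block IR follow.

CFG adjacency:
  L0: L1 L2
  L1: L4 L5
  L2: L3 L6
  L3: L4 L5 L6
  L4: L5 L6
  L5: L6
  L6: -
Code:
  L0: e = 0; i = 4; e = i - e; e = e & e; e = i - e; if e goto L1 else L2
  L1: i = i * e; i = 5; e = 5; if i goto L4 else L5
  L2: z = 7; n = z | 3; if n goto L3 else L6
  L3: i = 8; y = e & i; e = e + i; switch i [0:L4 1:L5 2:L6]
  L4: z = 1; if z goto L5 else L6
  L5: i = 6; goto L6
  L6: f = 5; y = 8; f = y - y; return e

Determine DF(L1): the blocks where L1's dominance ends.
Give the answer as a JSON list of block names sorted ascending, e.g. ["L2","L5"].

Answer: ["L4", "L5"]

Derivation:
idom tree: L1←L0 L2←L0 L3←L2 L4←L0 L5←L0 L6←L0
Dom∩ at merges:
  L4: preds {L1,L3}: {L0,L1} ∩ {L0,L2,L3} = {L0}; idom=L0
  L5: preds {L1,L3,L4}: {L0,L1} ∩ {L0,L2,L3} ∩ {L0,L4} = {L0}; idom=L0
  L6: preds {L2,L3,L4,L5}: {L0,L2} ∩ {L0,L2,L3} ∩ {L0,L4} ∩ {L0,L5} = {L0}; idom=L0

DF derivation:
  join L4 pred L1: L1 stop@L0
  join L4 pred L3: L3→L2 stop@L0
  join L5 pred L1: L1 stop@L0
  join L5 pred L3: L3→L2 stop@L0
  join L5 pred L4: L4 stop@L0
  join L6 pred L2: L2 stop@L0
  join L6 pred L3: L3→L2 stop@L0
  join L6 pred L4: L4 stop@L0
  join L6 pred L5: L5 stop@L0
  L0 → ∅
  L1 → {L4,L5}
  L2 → {L4,L5,L6}
  L3 → {L4,L5,L6}
  L4 → {L5,L6}
  L5 → {L6}
  L6 → ∅

DF(L1) = ["L4", "L5"]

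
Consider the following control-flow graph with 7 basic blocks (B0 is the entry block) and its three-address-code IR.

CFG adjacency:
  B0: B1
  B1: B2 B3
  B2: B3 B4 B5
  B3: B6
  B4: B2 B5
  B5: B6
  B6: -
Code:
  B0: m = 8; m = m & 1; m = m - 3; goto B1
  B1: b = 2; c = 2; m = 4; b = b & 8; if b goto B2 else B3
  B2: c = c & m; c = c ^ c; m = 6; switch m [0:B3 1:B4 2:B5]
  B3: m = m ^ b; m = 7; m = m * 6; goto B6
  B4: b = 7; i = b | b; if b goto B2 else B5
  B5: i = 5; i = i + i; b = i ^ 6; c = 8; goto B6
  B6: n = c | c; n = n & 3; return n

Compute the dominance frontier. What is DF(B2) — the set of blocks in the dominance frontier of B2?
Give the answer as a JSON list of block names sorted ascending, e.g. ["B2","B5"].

Answer: ["B2", "B3", "B6"]

Derivation:
idom tree: B1←B0 B2←B1 B3←B1 B4←B2 B5←B2 B6←B1
Dom at joins:
  B2: preds {B1,B4}: {B0,B1} ∩ {B0,B1,B2,B4} = {B0,B1}; idom=B1
  B3: preds {B1,B2}: {B0,B1} ∩ {B0,B1,B2} = {B0,B1}; idom=B1
  B5: preds {B2,B4}: {B0,B1,B2} ∩ {B0,B1,B2,B4} = {B0,B1,B2}; idom=B2
  B6: preds {B3,B5}: {B0,B1,B3} ∩ {B0,B1,B2,B5} = {B0,B1}; idom=B1

DF derivation:
  join B2 pred B1: · stop@B1
  join B2 pred B4: B4→B2 stop@B1
  join B3 pred B1: · stop@B1
  join B3 pred B2: B2 stop@B1
  join B5 pred B2: · stop@B2
  join B5 pred B4: B4 stop@B2
  join B6 pred B3: B3 stop@B1
  join B6 pred B5: B5→B2 stop@B1
  DF(B0)=∅
  DF(B1)=∅
  DF(B2)={B2,B3,B6}
  DF(B3)={B6}
  DF(B4)={B2,B5}
  DF(B5)={B6}
  DF(B6)=∅

DF(B2) = ["B2", "B3", "B6"]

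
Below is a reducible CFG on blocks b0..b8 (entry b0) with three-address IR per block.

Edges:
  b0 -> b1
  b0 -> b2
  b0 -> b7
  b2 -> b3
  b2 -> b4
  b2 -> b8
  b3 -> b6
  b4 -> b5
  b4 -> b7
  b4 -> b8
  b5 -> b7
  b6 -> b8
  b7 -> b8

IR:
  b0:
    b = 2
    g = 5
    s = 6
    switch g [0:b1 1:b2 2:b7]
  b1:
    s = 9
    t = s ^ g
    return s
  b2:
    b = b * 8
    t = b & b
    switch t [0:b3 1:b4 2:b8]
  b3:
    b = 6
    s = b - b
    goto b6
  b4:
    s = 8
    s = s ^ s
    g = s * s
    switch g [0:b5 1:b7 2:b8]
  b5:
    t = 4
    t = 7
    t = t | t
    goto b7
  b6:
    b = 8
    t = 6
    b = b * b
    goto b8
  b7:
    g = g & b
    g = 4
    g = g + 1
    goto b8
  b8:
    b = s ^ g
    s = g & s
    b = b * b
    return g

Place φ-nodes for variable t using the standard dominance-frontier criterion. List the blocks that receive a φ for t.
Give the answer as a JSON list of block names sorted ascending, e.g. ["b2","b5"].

Answer: ["b7", "b8"]

Derivation:
idom tree: b1←b0 b2←b0 b3←b2 b4←b2 b5←b4 b6←b3 b7←b0 b8←b0
Join-block Dom:
  b7: preds {b0,b4,b5}: {b0} ∩ {b0,b2,b4} ∩ {b0,b2,b4,b5} = {b0}; idom=b0
  b8: preds {b2,b4,b6,b7}: {b0,b2} ∩ {b0,b2,b4} ∩ {b0,b2,b3,b6} ∩ {b0,b7} = {b0}; idom=b0

Frontier:
  b7←b0: walk · to b0
  b7←b4: walk b4→b2 to b0
  b7←b5: walk b5→b4→b2 to b0
  b8←b2: walk b2 to b0
  b8←b4: walk b4→b2 to b0
  b8←b6: walk b6→b3→b2 to b0
  b8←b7: walk b7 to b0
  b0: DF=∅
  b1: DF=∅
  b2: DF={b7,b8}
  b3: DF={b8}
  b4: DF={b7,b8}
  b5: DF={b7}
  b6: DF={b8}
  b7: DF={b8}
  b8: DF=∅

φ for t: defs {b1,b2,b5,b6}
  DF⁺ = {b7,b8}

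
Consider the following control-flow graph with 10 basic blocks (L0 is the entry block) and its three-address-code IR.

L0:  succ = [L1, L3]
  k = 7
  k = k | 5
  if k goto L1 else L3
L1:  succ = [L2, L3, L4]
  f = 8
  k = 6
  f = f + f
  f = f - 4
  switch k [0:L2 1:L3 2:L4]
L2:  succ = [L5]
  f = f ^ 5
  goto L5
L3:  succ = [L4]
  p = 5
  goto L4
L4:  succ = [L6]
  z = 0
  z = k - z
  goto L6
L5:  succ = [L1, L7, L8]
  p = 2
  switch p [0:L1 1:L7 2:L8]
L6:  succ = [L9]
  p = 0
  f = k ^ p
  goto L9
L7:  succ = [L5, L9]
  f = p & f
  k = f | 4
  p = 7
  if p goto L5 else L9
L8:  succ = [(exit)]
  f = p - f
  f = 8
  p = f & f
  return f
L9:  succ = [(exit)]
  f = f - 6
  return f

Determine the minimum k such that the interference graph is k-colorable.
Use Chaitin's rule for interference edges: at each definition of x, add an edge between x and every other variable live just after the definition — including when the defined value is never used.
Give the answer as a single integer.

def/use:
  L0: {k} / ∅
  L1: {f,k} / ∅
  L2: {f} / {f}
  L3: {p} / ∅
  L4: {z} / {k}
  L5: {p} / ∅
  L6: {f,p} / {k}
  L7: {f,k,p} / {f,p}
  L8: {f,p} / {f,p}
  L9: {f} / {f}

Liveness:
  L0: in=∅ out={k}
  L1: in=∅ out={f,k}
  L2: in={f} out={f}
  L3: in={k} out={k}
  L4: in={k} out={k}
  L5: in={f} out={f,p}
  L6: in={k} out={f}
  L7: in={f,p} out={f}
  L8: in={f,p} out=∅
  L9: in={f} out=∅

Conflict graph:
  f↔{k,p}
  k↔{f,p,z}
  p↔{f,k}
  z↔{k}

Colouring:
  clique {f,k,p} ⇒ need ≥ 3
  3-colouring: R0={k}  R1={f,z}  R2={p}
  χ = 3

Answer: 3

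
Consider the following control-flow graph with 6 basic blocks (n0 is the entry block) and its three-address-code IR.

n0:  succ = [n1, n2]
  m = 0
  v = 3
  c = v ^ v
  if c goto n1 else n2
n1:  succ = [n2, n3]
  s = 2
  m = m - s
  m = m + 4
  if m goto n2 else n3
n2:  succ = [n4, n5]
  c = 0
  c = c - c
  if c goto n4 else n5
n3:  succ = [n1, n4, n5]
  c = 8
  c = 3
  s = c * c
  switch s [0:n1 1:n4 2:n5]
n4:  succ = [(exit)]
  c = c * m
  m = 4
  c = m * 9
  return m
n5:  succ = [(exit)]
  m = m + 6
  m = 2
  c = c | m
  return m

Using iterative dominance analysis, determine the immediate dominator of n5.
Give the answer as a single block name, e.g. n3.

idom tree: n1←n0 n2←n0 n3←n1 n4←n0 n5←n0
Join-block Dom:
  n1: preds {n0,n3}: {n0} ∩ {n0,n1,n3} = {n0}; idom=n0
  n2: preds {n0,n1}: {n0} ∩ {n0,n1} = {n0}; idom=n0
  n4: preds {n2,n3}: {n0,n2} ∩ {n0,n1,n3} = {n0}; idom=n0
  n5: preds {n2,n3}: {n0,n2} ∩ {n0,n1,n3} = {n0}; idom=n0

idom(n5) = n0

Answer: n0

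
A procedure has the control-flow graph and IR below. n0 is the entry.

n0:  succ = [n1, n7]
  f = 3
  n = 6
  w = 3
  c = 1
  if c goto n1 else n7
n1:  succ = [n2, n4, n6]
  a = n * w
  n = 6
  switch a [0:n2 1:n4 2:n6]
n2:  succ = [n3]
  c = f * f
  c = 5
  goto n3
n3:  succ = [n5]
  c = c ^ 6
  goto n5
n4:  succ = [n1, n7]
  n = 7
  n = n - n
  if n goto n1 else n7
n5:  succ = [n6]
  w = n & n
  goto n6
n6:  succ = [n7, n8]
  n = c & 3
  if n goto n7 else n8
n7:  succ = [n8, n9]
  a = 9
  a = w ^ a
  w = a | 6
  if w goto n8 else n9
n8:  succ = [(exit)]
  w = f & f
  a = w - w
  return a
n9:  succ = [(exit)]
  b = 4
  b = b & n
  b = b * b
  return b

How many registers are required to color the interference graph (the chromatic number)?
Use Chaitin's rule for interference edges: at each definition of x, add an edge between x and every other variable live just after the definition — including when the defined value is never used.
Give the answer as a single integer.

def/use:
  n0: {c,f,n,w} / ∅
  n1: {a,n} / {n,w}
  n2: {c} / {f}
  n3: {c} / {c}
  n4: {n} / ∅
  n5: {w} / {n}
  n6: {n} / {c}
  n7: {a,w} / {w}
  n8: {a,w} / {f}
  n9: {b} / {n}

Backward fixpoint:
  live n0: ∅→{c,f,n,w}
  live n1: {c,f,n,w}→{c,f,n,w}
  live n2: {f,n}→{c,f,n}
  live n3: {c,f,n}→{c,f,n}
  live n4: {c,f,w}→{c,f,n,w}
  live n5: {c,f,n}→{c,f,w}
  live n6: {c,f,w}→{f,n,w}
  live n7: {f,n,w}→{f,n}
  live n8: {f}→∅
  live n9: {n}→∅

Interference:
  a↔{c,f,n,w}
  b↔{n}
  c↔{a,f,n,w}
  f↔{a,c,n,w}
  n↔{a,b,c,f,w}
  w↔{a,c,f,n}

Registers:
  lower bound: {a,c,f,n,w} mutually conflict ⇒ χ ≥ 5
  assign a→r1 b→r1 c→r2 f→r3 n→r0 w→r4 — no edge inside a register ⇒ χ ≤ 5
  χ = 5

Answer: 5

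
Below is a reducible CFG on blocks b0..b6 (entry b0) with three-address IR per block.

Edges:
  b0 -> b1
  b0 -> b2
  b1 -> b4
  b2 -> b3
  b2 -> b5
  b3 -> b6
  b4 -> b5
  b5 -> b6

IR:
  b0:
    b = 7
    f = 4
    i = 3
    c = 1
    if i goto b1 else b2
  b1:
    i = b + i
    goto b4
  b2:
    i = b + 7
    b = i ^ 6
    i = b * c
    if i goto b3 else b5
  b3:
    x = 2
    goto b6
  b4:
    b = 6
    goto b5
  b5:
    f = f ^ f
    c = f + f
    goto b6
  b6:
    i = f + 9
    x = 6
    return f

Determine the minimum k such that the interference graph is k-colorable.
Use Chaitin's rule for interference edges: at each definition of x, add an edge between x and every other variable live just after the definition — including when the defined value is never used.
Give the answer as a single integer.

Answer: 4

Derivation:
Block summaries:
  b0: {b,c,f,i} / ∅
  b1: {i} / {b,i}
  b2: {b,i} / {b,c}
  b3: {x} / ∅
  b4: {b} / ∅
  b5: {c,f} / {f}
  b6: {i,x} / {f}

Liveness:
  b0: in=∅ out={b,c,f,i}
  b1: in={b,f,i} out={f}
  b2: in={b,c,f} out={f}
  b3: in={f} out={f}
  b4: in={f} out={f}
  b5: in={f} out={f}
  b6: in={f} out=∅

Interference:
  b↔{c,f,i}
  c↔{b,f,i}
  f↔{b,c,i,x}
  i↔{b,c,f}
  x↔{f}

Registers:
  lower bound: {b,c,f,i} mutually conflict ⇒ χ ≥ 4
  4-colouring: r0={f}  r1={b,x}  r2={c}  r3={i}
  χ = 4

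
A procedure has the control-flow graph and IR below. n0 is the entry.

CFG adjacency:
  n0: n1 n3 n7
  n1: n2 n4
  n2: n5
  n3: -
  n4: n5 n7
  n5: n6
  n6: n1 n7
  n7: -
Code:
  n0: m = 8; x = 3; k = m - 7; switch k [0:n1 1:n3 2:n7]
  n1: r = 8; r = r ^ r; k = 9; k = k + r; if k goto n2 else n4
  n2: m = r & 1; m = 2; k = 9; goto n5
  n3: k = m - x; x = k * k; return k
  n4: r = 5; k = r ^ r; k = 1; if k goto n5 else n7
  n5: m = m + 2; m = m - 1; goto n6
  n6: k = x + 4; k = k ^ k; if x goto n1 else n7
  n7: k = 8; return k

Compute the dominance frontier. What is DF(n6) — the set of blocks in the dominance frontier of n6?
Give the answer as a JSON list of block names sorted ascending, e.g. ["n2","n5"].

idom tree: n1←n0 n2←n1 n3←n0 n4←n1 n5←n1 n6←n5 n7←n0
Join-block Dom:
  n1: preds {n0,n6}: {n0} ∩ {n0,n1,n5,n6} = {n0}; idom=n0
  n5: preds {n2,n4}: {n0,n1,n2} ∩ {n0,n1,n4} = {n0,n1}; idom=n1
  n7: preds {n0,n4,n6}: {n0} ∩ {n0,n1,n4} ∩ {n0,n1,n5,n6} = {n0}; idom=n0

Frontier:
  join n1 pred n0: · stop@n0
  join n1 pred n6: n6→n5→n1 stop@n0
  join n5 pred n2: n2 stop@n1
  join n5 pred n4: n4 stop@n1
  join n7 pred n0: · stop@n0
  join n7 pred n4: n4→n1 stop@n0
  join n7 pred n6: n6→n5→n1 stop@n0
  DF(n0)=∅
  DF(n1)={n1,n7}
  DF(n2)={n5}
  DF(n3)=∅
  DF(n4)={n5,n7}
  DF(n5)={n1,n7}
  DF(n6)={n1,n7}
  DF(n7)=∅

DF(n6) = ["n1", "n7"]

Answer: ["n1", "n7"]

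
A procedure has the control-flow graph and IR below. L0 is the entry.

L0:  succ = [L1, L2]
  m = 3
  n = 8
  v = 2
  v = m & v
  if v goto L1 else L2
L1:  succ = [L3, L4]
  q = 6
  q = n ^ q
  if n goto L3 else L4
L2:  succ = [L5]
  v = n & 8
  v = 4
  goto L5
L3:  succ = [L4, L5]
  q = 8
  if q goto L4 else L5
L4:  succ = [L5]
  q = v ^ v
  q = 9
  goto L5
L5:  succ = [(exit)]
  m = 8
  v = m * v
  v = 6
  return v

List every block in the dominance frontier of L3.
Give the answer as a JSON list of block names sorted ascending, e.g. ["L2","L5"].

idom tree: L1←L0 L2←L0 L3←L1 L4←L1 L5←L0
Join-block Dom:
  L4: preds {L1,L3}: {L0,L1} ∩ {L0,L1,L3} = {L0,L1}; idom=L1
  L5: preds {L2,L3,L4}: {L0,L2} ∩ {L0,L1,L3} ∩ {L0,L1,L4} = {L0}; idom=L0

DF derivation:
  L4←L1: walk · to L1
  L4←L3: walk L3 to L1
  L5←L2: walk L2 to L0
  L5←L3: walk L3→L1 to L0
  L5←L4: walk L4→L1 to L0
  L0 → ∅
  L1 → {L5}
  L2 → {L5}
  L3 → {L4,L5}
  L4 → {L5}
  L5 → ∅

DF(L3) = ["L4", "L5"]

Answer: ["L4", "L5"]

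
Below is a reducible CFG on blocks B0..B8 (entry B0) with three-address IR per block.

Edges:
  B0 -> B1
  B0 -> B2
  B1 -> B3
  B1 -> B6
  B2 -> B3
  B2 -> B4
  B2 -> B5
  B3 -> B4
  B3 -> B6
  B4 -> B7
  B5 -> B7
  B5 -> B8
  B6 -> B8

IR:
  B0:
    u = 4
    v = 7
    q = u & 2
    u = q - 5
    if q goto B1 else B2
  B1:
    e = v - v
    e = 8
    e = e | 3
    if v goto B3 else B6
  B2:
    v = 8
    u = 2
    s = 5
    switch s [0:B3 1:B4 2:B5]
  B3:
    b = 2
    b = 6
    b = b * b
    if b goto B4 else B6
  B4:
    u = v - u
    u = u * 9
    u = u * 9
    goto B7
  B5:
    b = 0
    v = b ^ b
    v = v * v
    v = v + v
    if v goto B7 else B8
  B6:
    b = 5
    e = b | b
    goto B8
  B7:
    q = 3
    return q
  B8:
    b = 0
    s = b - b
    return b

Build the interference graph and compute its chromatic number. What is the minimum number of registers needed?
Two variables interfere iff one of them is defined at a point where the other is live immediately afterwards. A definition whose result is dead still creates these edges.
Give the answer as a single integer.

Answer: 4

Derivation:
Block summaries:
  B0: {q,u,v} / ∅
  B1: {e} / {v}
  B2: {s,u,v} / ∅
  B3: {b} / ∅
  B4: {u} / {u,v}
  B5: {b,v} / ∅
  B6: {b,e} / ∅
  B7: {q} / ∅
  B8: {b,s} / ∅

Backward fixpoint:
  live B0: ∅→{u,v}
  live B1: {u,v}→{u,v}
  live B2: ∅→{u,v}
  live B3: {u,v}→{u,v}
  live B4: {u,v}→∅
  live B5: ∅→∅
  live B6: ∅→∅
  live B7: ∅→∅
  live B8: ∅→∅

Interfere edges:
  b: {s,u,v}
  e: {u,v}
  q: {u,v}
  s: {b,u,v}
  u: {b,e,q,s,v}
  v: {b,e,q,s,u}

Chromatic number:
  lower bound: {b,s,u,v} mutually conflict ⇒ χ ≥ 4
  4-colouring: R0={u}  R1={v}  R2={b,e,q}  R3={s}
  χ = 4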